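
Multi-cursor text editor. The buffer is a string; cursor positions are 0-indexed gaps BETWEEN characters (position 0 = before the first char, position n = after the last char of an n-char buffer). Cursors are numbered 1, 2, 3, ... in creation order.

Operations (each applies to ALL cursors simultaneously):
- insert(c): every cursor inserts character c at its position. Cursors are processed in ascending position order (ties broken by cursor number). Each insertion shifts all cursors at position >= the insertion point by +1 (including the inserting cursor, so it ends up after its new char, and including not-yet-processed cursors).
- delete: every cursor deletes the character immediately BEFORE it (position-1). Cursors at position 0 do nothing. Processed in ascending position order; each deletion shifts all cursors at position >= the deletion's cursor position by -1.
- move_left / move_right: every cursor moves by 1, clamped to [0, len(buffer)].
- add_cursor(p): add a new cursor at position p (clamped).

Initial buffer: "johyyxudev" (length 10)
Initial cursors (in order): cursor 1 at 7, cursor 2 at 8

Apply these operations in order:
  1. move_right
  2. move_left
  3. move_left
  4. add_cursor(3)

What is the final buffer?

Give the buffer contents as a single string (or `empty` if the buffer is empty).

Answer: johyyxudev

Derivation:
After op 1 (move_right): buffer="johyyxudev" (len 10), cursors c1@8 c2@9, authorship ..........
After op 2 (move_left): buffer="johyyxudev" (len 10), cursors c1@7 c2@8, authorship ..........
After op 3 (move_left): buffer="johyyxudev" (len 10), cursors c1@6 c2@7, authorship ..........
After op 4 (add_cursor(3)): buffer="johyyxudev" (len 10), cursors c3@3 c1@6 c2@7, authorship ..........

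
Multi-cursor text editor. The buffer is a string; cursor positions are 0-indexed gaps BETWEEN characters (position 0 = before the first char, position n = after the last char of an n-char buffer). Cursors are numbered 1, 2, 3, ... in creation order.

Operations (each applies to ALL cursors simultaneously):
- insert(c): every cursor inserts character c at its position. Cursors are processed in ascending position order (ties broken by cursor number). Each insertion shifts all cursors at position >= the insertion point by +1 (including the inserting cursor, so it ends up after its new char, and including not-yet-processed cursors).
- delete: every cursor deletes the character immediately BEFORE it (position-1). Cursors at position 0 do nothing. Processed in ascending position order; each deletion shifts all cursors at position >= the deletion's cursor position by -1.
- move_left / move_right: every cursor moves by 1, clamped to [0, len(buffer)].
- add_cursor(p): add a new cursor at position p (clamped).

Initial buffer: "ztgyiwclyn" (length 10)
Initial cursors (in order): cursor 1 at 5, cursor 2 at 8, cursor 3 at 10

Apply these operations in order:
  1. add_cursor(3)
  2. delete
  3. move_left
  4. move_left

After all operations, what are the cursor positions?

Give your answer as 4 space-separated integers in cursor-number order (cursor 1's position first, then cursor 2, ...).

Answer: 1 3 4 0

Derivation:
After op 1 (add_cursor(3)): buffer="ztgyiwclyn" (len 10), cursors c4@3 c1@5 c2@8 c3@10, authorship ..........
After op 2 (delete): buffer="ztywcy" (len 6), cursors c4@2 c1@3 c2@5 c3@6, authorship ......
After op 3 (move_left): buffer="ztywcy" (len 6), cursors c4@1 c1@2 c2@4 c3@5, authorship ......
After op 4 (move_left): buffer="ztywcy" (len 6), cursors c4@0 c1@1 c2@3 c3@4, authorship ......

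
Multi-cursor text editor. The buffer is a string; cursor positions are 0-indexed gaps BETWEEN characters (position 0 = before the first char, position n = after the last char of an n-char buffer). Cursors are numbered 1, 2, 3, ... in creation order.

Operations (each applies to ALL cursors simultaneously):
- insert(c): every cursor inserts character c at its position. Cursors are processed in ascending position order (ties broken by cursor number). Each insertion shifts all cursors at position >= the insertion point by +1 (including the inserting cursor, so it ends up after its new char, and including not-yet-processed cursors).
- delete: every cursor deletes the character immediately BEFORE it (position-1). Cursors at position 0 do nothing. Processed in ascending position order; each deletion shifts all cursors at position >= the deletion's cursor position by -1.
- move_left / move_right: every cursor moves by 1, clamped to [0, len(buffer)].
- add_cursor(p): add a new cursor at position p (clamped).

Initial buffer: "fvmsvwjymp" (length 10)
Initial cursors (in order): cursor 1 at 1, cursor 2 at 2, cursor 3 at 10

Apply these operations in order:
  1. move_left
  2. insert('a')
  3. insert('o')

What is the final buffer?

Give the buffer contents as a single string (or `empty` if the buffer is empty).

After op 1 (move_left): buffer="fvmsvwjymp" (len 10), cursors c1@0 c2@1 c3@9, authorship ..........
After op 2 (insert('a')): buffer="afavmsvwjymap" (len 13), cursors c1@1 c2@3 c3@12, authorship 1.2........3.
After op 3 (insert('o')): buffer="aofaovmsvwjymaop" (len 16), cursors c1@2 c2@5 c3@15, authorship 11.22........33.

Answer: aofaovmsvwjymaop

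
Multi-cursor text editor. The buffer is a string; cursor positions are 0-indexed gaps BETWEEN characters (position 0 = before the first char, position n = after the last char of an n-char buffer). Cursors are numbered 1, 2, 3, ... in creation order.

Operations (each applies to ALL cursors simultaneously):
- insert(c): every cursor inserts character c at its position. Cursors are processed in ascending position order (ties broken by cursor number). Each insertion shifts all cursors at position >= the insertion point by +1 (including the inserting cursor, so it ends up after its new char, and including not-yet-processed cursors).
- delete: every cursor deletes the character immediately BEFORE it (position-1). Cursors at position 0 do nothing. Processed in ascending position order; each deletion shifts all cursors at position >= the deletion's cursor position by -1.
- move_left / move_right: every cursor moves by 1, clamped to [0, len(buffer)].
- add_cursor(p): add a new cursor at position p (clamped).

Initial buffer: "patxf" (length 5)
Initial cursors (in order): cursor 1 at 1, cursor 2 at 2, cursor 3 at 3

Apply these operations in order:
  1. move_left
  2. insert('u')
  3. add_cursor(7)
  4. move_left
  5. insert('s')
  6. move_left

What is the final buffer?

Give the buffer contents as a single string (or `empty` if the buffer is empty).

After op 1 (move_left): buffer="patxf" (len 5), cursors c1@0 c2@1 c3@2, authorship .....
After op 2 (insert('u')): buffer="upuautxf" (len 8), cursors c1@1 c2@3 c3@5, authorship 1.2.3...
After op 3 (add_cursor(7)): buffer="upuautxf" (len 8), cursors c1@1 c2@3 c3@5 c4@7, authorship 1.2.3...
After op 4 (move_left): buffer="upuautxf" (len 8), cursors c1@0 c2@2 c3@4 c4@6, authorship 1.2.3...
After op 5 (insert('s')): buffer="supsuasutsxf" (len 12), cursors c1@1 c2@4 c3@7 c4@10, authorship 11.22.33.4..
After op 6 (move_left): buffer="supsuasutsxf" (len 12), cursors c1@0 c2@3 c3@6 c4@9, authorship 11.22.33.4..

Answer: supsuasutsxf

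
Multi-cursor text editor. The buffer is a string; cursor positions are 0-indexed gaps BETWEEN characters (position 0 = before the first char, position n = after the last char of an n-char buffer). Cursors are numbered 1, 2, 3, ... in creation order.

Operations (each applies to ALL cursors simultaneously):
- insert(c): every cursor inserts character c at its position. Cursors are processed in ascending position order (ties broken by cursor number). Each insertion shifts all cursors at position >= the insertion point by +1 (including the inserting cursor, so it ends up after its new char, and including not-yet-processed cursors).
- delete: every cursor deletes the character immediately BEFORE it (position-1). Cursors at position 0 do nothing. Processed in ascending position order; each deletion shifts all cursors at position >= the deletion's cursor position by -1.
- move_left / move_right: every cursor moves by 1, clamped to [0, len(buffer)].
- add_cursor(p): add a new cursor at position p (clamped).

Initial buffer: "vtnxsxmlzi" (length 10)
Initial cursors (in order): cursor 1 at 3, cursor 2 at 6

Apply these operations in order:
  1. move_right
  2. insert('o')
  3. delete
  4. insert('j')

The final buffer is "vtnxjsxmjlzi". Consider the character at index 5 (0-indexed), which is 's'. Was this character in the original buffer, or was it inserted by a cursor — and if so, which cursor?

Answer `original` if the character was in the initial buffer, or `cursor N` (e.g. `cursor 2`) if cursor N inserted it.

After op 1 (move_right): buffer="vtnxsxmlzi" (len 10), cursors c1@4 c2@7, authorship ..........
After op 2 (insert('o')): buffer="vtnxosxmolzi" (len 12), cursors c1@5 c2@9, authorship ....1...2...
After op 3 (delete): buffer="vtnxsxmlzi" (len 10), cursors c1@4 c2@7, authorship ..........
After op 4 (insert('j')): buffer="vtnxjsxmjlzi" (len 12), cursors c1@5 c2@9, authorship ....1...2...
Authorship (.=original, N=cursor N): . . . . 1 . . . 2 . . .
Index 5: author = original

Answer: original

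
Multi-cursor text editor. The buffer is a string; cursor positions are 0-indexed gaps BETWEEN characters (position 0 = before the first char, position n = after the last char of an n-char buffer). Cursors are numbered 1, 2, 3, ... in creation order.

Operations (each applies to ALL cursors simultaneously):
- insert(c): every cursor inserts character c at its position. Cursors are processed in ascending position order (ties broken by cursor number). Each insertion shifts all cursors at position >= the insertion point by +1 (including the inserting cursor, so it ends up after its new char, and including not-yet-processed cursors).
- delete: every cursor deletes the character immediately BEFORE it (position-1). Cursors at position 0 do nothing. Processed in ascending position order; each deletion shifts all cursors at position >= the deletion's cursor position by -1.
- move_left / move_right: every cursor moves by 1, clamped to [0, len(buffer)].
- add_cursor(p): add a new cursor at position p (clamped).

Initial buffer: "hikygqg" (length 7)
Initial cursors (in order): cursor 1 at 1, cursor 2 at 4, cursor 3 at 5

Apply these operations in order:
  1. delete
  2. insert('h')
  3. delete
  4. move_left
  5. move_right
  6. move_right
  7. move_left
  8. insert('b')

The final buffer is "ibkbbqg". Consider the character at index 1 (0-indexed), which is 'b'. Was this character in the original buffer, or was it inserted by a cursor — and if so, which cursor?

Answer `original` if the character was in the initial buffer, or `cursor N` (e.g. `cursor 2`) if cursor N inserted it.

After op 1 (delete): buffer="ikqg" (len 4), cursors c1@0 c2@2 c3@2, authorship ....
After op 2 (insert('h')): buffer="hikhhqg" (len 7), cursors c1@1 c2@5 c3@5, authorship 1..23..
After op 3 (delete): buffer="ikqg" (len 4), cursors c1@0 c2@2 c3@2, authorship ....
After op 4 (move_left): buffer="ikqg" (len 4), cursors c1@0 c2@1 c3@1, authorship ....
After op 5 (move_right): buffer="ikqg" (len 4), cursors c1@1 c2@2 c3@2, authorship ....
After op 6 (move_right): buffer="ikqg" (len 4), cursors c1@2 c2@3 c3@3, authorship ....
After op 7 (move_left): buffer="ikqg" (len 4), cursors c1@1 c2@2 c3@2, authorship ....
After op 8 (insert('b')): buffer="ibkbbqg" (len 7), cursors c1@2 c2@5 c3@5, authorship .1.23..
Authorship (.=original, N=cursor N): . 1 . 2 3 . .
Index 1: author = 1

Answer: cursor 1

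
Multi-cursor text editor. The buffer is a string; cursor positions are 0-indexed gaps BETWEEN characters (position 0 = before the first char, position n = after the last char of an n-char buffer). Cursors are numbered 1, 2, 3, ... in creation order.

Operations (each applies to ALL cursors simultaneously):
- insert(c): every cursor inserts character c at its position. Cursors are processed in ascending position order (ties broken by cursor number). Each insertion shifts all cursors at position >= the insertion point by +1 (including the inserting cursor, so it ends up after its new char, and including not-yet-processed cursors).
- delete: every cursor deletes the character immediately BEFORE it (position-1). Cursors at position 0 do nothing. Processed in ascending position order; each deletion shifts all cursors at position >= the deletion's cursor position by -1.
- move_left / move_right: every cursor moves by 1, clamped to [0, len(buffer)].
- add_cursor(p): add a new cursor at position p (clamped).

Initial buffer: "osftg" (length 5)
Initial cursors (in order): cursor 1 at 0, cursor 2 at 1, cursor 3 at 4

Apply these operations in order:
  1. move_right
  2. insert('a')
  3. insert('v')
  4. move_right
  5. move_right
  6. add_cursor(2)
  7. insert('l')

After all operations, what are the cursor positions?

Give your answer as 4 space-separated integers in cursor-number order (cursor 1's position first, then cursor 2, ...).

Answer: 7 11 15 3

Derivation:
After op 1 (move_right): buffer="osftg" (len 5), cursors c1@1 c2@2 c3@5, authorship .....
After op 2 (insert('a')): buffer="oasaftga" (len 8), cursors c1@2 c2@4 c3@8, authorship .1.2...3
After op 3 (insert('v')): buffer="oavsavftgav" (len 11), cursors c1@3 c2@6 c3@11, authorship .11.22...33
After op 4 (move_right): buffer="oavsavftgav" (len 11), cursors c1@4 c2@7 c3@11, authorship .11.22...33
After op 5 (move_right): buffer="oavsavftgav" (len 11), cursors c1@5 c2@8 c3@11, authorship .11.22...33
After op 6 (add_cursor(2)): buffer="oavsavftgav" (len 11), cursors c4@2 c1@5 c2@8 c3@11, authorship .11.22...33
After op 7 (insert('l')): buffer="oalvsalvftlgavl" (len 15), cursors c4@3 c1@7 c2@11 c3@15, authorship .141.212..2.333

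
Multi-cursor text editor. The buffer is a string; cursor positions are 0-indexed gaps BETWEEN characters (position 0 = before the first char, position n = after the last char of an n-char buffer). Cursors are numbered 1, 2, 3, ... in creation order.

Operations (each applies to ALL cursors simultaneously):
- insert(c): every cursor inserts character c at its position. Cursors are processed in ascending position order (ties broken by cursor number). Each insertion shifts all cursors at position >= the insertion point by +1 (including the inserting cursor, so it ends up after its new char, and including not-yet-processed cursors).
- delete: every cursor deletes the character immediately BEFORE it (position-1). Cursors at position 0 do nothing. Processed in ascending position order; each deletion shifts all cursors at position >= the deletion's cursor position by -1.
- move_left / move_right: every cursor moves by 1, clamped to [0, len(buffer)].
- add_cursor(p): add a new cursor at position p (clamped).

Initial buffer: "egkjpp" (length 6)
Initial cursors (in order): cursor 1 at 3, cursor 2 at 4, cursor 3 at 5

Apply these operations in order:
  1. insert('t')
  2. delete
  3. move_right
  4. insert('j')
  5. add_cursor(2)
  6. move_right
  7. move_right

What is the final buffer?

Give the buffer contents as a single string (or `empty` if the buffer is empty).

Answer: egkjjpjpj

Derivation:
After op 1 (insert('t')): buffer="egktjtptp" (len 9), cursors c1@4 c2@6 c3@8, authorship ...1.2.3.
After op 2 (delete): buffer="egkjpp" (len 6), cursors c1@3 c2@4 c3@5, authorship ......
After op 3 (move_right): buffer="egkjpp" (len 6), cursors c1@4 c2@5 c3@6, authorship ......
After op 4 (insert('j')): buffer="egkjjpjpj" (len 9), cursors c1@5 c2@7 c3@9, authorship ....1.2.3
After op 5 (add_cursor(2)): buffer="egkjjpjpj" (len 9), cursors c4@2 c1@5 c2@7 c3@9, authorship ....1.2.3
After op 6 (move_right): buffer="egkjjpjpj" (len 9), cursors c4@3 c1@6 c2@8 c3@9, authorship ....1.2.3
After op 7 (move_right): buffer="egkjjpjpj" (len 9), cursors c4@4 c1@7 c2@9 c3@9, authorship ....1.2.3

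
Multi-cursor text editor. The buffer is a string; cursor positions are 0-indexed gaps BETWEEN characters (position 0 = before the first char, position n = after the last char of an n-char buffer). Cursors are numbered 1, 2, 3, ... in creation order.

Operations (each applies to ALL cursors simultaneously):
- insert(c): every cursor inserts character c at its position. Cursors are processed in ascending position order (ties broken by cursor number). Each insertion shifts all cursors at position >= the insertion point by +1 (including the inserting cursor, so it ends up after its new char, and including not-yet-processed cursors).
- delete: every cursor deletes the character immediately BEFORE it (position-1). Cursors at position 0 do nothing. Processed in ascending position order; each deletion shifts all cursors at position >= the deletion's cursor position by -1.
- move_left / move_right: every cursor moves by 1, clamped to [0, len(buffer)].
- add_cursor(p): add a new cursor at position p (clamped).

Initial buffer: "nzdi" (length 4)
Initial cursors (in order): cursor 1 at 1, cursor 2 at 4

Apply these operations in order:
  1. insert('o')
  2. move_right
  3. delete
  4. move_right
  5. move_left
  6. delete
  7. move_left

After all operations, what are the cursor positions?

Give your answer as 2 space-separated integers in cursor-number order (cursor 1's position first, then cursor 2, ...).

After op 1 (insert('o')): buffer="nozdio" (len 6), cursors c1@2 c2@6, authorship .1...2
After op 2 (move_right): buffer="nozdio" (len 6), cursors c1@3 c2@6, authorship .1...2
After op 3 (delete): buffer="nodi" (len 4), cursors c1@2 c2@4, authorship .1..
After op 4 (move_right): buffer="nodi" (len 4), cursors c1@3 c2@4, authorship .1..
After op 5 (move_left): buffer="nodi" (len 4), cursors c1@2 c2@3, authorship .1..
After op 6 (delete): buffer="ni" (len 2), cursors c1@1 c2@1, authorship ..
After op 7 (move_left): buffer="ni" (len 2), cursors c1@0 c2@0, authorship ..

Answer: 0 0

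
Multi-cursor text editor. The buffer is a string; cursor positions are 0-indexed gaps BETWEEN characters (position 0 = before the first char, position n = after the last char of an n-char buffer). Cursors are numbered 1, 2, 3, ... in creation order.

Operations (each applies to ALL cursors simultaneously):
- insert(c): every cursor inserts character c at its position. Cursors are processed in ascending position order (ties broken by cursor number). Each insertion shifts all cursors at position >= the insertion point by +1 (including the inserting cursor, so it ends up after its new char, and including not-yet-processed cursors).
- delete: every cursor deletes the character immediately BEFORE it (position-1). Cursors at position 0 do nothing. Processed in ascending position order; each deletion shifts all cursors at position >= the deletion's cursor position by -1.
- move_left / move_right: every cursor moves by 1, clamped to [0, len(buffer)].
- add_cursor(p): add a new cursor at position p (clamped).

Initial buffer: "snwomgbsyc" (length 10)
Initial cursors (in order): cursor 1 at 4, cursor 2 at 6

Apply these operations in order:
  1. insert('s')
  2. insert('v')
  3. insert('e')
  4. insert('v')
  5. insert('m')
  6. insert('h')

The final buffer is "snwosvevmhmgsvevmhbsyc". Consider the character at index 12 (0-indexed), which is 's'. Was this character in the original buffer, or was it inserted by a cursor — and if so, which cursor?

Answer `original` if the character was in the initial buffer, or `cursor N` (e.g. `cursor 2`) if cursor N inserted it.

After op 1 (insert('s')): buffer="snwosmgsbsyc" (len 12), cursors c1@5 c2@8, authorship ....1..2....
After op 2 (insert('v')): buffer="snwosvmgsvbsyc" (len 14), cursors c1@6 c2@10, authorship ....11..22....
After op 3 (insert('e')): buffer="snwosvemgsvebsyc" (len 16), cursors c1@7 c2@12, authorship ....111..222....
After op 4 (insert('v')): buffer="snwosvevmgsvevbsyc" (len 18), cursors c1@8 c2@14, authorship ....1111..2222....
After op 5 (insert('m')): buffer="snwosvevmmgsvevmbsyc" (len 20), cursors c1@9 c2@16, authorship ....11111..22222....
After op 6 (insert('h')): buffer="snwosvevmhmgsvevmhbsyc" (len 22), cursors c1@10 c2@18, authorship ....111111..222222....
Authorship (.=original, N=cursor N): . . . . 1 1 1 1 1 1 . . 2 2 2 2 2 2 . . . .
Index 12: author = 2

Answer: cursor 2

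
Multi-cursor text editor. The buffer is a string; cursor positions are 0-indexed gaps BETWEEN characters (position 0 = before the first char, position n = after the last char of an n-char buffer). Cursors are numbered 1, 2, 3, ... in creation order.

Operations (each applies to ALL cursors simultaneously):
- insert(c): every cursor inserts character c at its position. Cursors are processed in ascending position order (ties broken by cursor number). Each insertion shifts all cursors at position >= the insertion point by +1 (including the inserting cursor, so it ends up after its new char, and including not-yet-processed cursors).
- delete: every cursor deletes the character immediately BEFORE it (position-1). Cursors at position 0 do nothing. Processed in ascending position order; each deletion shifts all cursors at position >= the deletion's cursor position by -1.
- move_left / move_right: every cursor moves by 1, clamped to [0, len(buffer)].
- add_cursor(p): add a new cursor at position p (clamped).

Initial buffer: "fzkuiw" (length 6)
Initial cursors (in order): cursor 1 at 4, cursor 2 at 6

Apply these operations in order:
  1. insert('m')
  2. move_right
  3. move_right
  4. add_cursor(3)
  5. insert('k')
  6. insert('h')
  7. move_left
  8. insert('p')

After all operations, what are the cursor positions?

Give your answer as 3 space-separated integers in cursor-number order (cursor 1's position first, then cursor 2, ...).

Answer: 12 16 5

Derivation:
After op 1 (insert('m')): buffer="fzkumiwm" (len 8), cursors c1@5 c2@8, authorship ....1..2
After op 2 (move_right): buffer="fzkumiwm" (len 8), cursors c1@6 c2@8, authorship ....1..2
After op 3 (move_right): buffer="fzkumiwm" (len 8), cursors c1@7 c2@8, authorship ....1..2
After op 4 (add_cursor(3)): buffer="fzkumiwm" (len 8), cursors c3@3 c1@7 c2@8, authorship ....1..2
After op 5 (insert('k')): buffer="fzkkumiwkmk" (len 11), cursors c3@4 c1@9 c2@11, authorship ...3.1..122
After op 6 (insert('h')): buffer="fzkkhumiwkhmkh" (len 14), cursors c3@5 c1@11 c2@14, authorship ...33.1..11222
After op 7 (move_left): buffer="fzkkhumiwkhmkh" (len 14), cursors c3@4 c1@10 c2@13, authorship ...33.1..11222
After op 8 (insert('p')): buffer="fzkkphumiwkphmkph" (len 17), cursors c3@5 c1@12 c2@16, authorship ...333.1..1112222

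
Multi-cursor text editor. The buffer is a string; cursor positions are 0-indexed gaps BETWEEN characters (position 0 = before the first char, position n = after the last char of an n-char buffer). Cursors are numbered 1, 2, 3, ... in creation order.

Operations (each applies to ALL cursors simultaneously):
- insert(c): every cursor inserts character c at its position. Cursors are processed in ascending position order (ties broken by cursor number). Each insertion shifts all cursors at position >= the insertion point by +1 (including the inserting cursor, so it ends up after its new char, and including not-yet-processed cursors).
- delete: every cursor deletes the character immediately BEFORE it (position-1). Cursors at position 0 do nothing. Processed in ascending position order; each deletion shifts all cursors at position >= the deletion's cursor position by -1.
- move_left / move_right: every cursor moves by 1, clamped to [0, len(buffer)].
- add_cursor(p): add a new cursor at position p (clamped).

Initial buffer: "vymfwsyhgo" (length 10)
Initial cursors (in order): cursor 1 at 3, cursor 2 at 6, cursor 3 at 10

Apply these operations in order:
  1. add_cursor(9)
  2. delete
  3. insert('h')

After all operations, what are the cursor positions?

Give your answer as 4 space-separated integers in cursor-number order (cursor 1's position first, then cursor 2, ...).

Answer: 3 6 10 10

Derivation:
After op 1 (add_cursor(9)): buffer="vymfwsyhgo" (len 10), cursors c1@3 c2@6 c4@9 c3@10, authorship ..........
After op 2 (delete): buffer="vyfwyh" (len 6), cursors c1@2 c2@4 c3@6 c4@6, authorship ......
After op 3 (insert('h')): buffer="vyhfwhyhhh" (len 10), cursors c1@3 c2@6 c3@10 c4@10, authorship ..1..2..34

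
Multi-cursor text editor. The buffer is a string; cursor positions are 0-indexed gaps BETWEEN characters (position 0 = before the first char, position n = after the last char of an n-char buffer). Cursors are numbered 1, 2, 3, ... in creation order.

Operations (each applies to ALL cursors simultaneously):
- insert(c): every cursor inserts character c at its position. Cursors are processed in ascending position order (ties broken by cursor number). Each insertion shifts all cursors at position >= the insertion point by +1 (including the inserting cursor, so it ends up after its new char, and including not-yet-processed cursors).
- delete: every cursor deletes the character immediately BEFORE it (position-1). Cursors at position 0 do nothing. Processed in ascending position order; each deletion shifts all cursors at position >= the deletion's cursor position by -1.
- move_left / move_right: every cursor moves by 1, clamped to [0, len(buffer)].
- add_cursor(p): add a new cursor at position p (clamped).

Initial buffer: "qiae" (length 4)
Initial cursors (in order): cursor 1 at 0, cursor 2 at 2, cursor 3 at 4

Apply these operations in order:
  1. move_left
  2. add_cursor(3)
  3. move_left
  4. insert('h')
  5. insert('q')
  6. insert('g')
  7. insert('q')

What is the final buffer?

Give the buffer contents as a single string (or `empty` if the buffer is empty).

After op 1 (move_left): buffer="qiae" (len 4), cursors c1@0 c2@1 c3@3, authorship ....
After op 2 (add_cursor(3)): buffer="qiae" (len 4), cursors c1@0 c2@1 c3@3 c4@3, authorship ....
After op 3 (move_left): buffer="qiae" (len 4), cursors c1@0 c2@0 c3@2 c4@2, authorship ....
After op 4 (insert('h')): buffer="hhqihhae" (len 8), cursors c1@2 c2@2 c3@6 c4@6, authorship 12..34..
After op 5 (insert('q')): buffer="hhqqqihhqqae" (len 12), cursors c1@4 c2@4 c3@10 c4@10, authorship 1212..3434..
After op 6 (insert('g')): buffer="hhqqggqihhqqggae" (len 16), cursors c1@6 c2@6 c3@14 c4@14, authorship 121212..343434..
After op 7 (insert('q')): buffer="hhqqggqqqihhqqggqqae" (len 20), cursors c1@8 c2@8 c3@18 c4@18, authorship 12121212..34343434..

Answer: hhqqggqqqihhqqggqqae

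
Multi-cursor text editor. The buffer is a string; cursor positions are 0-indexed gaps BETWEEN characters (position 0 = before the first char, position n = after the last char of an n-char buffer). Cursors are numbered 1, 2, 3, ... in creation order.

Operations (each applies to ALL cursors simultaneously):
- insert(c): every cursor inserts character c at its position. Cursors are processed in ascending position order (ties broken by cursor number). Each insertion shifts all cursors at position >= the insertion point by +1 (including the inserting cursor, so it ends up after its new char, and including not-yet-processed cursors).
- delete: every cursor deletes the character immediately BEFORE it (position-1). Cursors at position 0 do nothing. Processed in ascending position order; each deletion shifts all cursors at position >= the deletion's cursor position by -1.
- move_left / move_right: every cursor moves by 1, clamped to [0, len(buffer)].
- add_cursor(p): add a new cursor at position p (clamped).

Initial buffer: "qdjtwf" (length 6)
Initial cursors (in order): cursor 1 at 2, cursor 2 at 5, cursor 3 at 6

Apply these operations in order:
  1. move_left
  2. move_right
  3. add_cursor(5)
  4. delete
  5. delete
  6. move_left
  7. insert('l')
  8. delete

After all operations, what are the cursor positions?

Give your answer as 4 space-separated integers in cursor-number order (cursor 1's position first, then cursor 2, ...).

Answer: 0 0 0 0

Derivation:
After op 1 (move_left): buffer="qdjtwf" (len 6), cursors c1@1 c2@4 c3@5, authorship ......
After op 2 (move_right): buffer="qdjtwf" (len 6), cursors c1@2 c2@5 c3@6, authorship ......
After op 3 (add_cursor(5)): buffer="qdjtwf" (len 6), cursors c1@2 c2@5 c4@5 c3@6, authorship ......
After op 4 (delete): buffer="qj" (len 2), cursors c1@1 c2@2 c3@2 c4@2, authorship ..
After op 5 (delete): buffer="" (len 0), cursors c1@0 c2@0 c3@0 c4@0, authorship 
After op 6 (move_left): buffer="" (len 0), cursors c1@0 c2@0 c3@0 c4@0, authorship 
After op 7 (insert('l')): buffer="llll" (len 4), cursors c1@4 c2@4 c3@4 c4@4, authorship 1234
After op 8 (delete): buffer="" (len 0), cursors c1@0 c2@0 c3@0 c4@0, authorship 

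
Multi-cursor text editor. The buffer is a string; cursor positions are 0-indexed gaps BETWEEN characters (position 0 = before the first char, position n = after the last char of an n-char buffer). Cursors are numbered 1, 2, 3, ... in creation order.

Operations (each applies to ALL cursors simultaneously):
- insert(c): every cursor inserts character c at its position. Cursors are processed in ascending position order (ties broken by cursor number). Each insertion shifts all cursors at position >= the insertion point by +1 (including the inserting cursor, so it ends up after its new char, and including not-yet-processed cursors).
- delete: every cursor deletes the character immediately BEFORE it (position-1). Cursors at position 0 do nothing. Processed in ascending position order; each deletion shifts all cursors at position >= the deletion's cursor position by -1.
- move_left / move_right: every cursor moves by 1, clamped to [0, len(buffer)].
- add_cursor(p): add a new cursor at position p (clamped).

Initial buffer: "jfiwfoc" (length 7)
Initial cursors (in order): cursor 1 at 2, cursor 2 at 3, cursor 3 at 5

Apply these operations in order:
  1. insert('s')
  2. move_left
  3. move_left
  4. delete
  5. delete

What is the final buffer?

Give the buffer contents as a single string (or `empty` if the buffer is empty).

Answer: ifsoc

Derivation:
After op 1 (insert('s')): buffer="jfsiswfsoc" (len 10), cursors c1@3 c2@5 c3@8, authorship ..1.2..3..
After op 2 (move_left): buffer="jfsiswfsoc" (len 10), cursors c1@2 c2@4 c3@7, authorship ..1.2..3..
After op 3 (move_left): buffer="jfsiswfsoc" (len 10), cursors c1@1 c2@3 c3@6, authorship ..1.2..3..
After op 4 (delete): buffer="fisfsoc" (len 7), cursors c1@0 c2@1 c3@3, authorship ..2.3..
After op 5 (delete): buffer="ifsoc" (len 5), cursors c1@0 c2@0 c3@1, authorship ..3..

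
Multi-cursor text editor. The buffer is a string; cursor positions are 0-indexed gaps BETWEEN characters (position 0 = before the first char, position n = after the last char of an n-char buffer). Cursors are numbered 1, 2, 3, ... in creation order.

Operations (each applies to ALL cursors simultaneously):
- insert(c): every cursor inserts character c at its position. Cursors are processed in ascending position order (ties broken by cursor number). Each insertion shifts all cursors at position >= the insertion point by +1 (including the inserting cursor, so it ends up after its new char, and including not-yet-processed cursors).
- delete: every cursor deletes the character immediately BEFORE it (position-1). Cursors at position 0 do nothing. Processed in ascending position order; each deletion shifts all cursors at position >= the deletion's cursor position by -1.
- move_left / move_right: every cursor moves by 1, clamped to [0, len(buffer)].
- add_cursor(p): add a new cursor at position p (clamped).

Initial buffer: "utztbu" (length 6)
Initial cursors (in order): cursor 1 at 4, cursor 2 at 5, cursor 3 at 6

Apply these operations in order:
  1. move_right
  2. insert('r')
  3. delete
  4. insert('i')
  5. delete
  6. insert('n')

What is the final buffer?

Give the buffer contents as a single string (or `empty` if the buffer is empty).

After op 1 (move_right): buffer="utztbu" (len 6), cursors c1@5 c2@6 c3@6, authorship ......
After op 2 (insert('r')): buffer="utztbrurr" (len 9), cursors c1@6 c2@9 c3@9, authorship .....1.23
After op 3 (delete): buffer="utztbu" (len 6), cursors c1@5 c2@6 c3@6, authorship ......
After op 4 (insert('i')): buffer="utztbiuii" (len 9), cursors c1@6 c2@9 c3@9, authorship .....1.23
After op 5 (delete): buffer="utztbu" (len 6), cursors c1@5 c2@6 c3@6, authorship ......
After op 6 (insert('n')): buffer="utztbnunn" (len 9), cursors c1@6 c2@9 c3@9, authorship .....1.23

Answer: utztbnunn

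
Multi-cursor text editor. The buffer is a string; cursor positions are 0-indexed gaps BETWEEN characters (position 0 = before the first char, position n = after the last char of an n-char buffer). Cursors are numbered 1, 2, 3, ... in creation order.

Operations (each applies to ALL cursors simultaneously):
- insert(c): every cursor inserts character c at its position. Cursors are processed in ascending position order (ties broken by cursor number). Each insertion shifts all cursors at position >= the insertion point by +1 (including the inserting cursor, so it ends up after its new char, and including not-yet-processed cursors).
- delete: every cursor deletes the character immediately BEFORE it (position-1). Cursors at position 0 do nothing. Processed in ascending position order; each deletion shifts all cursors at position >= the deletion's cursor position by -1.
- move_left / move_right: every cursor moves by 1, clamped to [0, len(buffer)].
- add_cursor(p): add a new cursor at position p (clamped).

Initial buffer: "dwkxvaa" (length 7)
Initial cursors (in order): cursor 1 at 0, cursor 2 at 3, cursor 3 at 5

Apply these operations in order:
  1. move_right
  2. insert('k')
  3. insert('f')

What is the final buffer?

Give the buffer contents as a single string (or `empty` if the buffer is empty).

Answer: dkfwkxkfvakfa

Derivation:
After op 1 (move_right): buffer="dwkxvaa" (len 7), cursors c1@1 c2@4 c3@6, authorship .......
After op 2 (insert('k')): buffer="dkwkxkvaka" (len 10), cursors c1@2 c2@6 c3@9, authorship .1...2..3.
After op 3 (insert('f')): buffer="dkfwkxkfvakfa" (len 13), cursors c1@3 c2@8 c3@12, authorship .11...22..33.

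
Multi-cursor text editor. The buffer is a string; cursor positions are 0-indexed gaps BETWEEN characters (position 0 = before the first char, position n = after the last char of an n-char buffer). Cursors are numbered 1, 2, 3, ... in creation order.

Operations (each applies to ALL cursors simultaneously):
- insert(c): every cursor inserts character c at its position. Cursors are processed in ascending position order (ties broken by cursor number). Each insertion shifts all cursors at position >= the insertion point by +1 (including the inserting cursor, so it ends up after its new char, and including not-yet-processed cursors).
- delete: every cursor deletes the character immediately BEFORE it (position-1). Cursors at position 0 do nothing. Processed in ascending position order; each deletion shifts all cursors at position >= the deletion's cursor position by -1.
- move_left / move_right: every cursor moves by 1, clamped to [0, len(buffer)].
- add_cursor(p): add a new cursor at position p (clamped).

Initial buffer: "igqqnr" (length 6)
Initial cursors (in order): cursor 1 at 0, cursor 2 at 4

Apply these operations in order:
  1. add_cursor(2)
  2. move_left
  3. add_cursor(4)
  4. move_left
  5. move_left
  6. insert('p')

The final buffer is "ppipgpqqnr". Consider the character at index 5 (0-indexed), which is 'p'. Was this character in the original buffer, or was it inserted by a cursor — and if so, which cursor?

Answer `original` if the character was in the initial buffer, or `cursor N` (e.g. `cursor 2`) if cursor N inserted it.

Answer: cursor 4

Derivation:
After op 1 (add_cursor(2)): buffer="igqqnr" (len 6), cursors c1@0 c3@2 c2@4, authorship ......
After op 2 (move_left): buffer="igqqnr" (len 6), cursors c1@0 c3@1 c2@3, authorship ......
After op 3 (add_cursor(4)): buffer="igqqnr" (len 6), cursors c1@0 c3@1 c2@3 c4@4, authorship ......
After op 4 (move_left): buffer="igqqnr" (len 6), cursors c1@0 c3@0 c2@2 c4@3, authorship ......
After op 5 (move_left): buffer="igqqnr" (len 6), cursors c1@0 c3@0 c2@1 c4@2, authorship ......
After op 6 (insert('p')): buffer="ppipgpqqnr" (len 10), cursors c1@2 c3@2 c2@4 c4@6, authorship 13.2.4....
Authorship (.=original, N=cursor N): 1 3 . 2 . 4 . . . .
Index 5: author = 4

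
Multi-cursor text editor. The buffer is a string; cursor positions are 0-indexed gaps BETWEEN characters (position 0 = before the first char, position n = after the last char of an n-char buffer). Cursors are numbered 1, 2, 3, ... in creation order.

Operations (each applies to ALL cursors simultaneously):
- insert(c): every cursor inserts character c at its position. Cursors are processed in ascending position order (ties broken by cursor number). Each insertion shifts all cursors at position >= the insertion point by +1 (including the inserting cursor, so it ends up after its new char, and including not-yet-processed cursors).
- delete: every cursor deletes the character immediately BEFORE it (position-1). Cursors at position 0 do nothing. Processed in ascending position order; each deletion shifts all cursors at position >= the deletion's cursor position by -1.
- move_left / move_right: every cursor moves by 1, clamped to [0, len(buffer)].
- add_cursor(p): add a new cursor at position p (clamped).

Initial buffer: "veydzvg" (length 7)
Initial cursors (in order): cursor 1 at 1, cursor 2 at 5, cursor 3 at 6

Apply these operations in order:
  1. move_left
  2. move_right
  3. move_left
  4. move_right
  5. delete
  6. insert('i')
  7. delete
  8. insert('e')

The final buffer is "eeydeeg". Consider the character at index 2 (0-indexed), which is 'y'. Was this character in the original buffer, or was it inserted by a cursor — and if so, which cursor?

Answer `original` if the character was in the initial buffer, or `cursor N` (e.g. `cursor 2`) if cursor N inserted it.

Answer: original

Derivation:
After op 1 (move_left): buffer="veydzvg" (len 7), cursors c1@0 c2@4 c3@5, authorship .......
After op 2 (move_right): buffer="veydzvg" (len 7), cursors c1@1 c2@5 c3@6, authorship .......
After op 3 (move_left): buffer="veydzvg" (len 7), cursors c1@0 c2@4 c3@5, authorship .......
After op 4 (move_right): buffer="veydzvg" (len 7), cursors c1@1 c2@5 c3@6, authorship .......
After op 5 (delete): buffer="eydg" (len 4), cursors c1@0 c2@3 c3@3, authorship ....
After op 6 (insert('i')): buffer="ieydiig" (len 7), cursors c1@1 c2@6 c3@6, authorship 1...23.
After op 7 (delete): buffer="eydg" (len 4), cursors c1@0 c2@3 c3@3, authorship ....
After op 8 (insert('e')): buffer="eeydeeg" (len 7), cursors c1@1 c2@6 c3@6, authorship 1...23.
Authorship (.=original, N=cursor N): 1 . . . 2 3 .
Index 2: author = original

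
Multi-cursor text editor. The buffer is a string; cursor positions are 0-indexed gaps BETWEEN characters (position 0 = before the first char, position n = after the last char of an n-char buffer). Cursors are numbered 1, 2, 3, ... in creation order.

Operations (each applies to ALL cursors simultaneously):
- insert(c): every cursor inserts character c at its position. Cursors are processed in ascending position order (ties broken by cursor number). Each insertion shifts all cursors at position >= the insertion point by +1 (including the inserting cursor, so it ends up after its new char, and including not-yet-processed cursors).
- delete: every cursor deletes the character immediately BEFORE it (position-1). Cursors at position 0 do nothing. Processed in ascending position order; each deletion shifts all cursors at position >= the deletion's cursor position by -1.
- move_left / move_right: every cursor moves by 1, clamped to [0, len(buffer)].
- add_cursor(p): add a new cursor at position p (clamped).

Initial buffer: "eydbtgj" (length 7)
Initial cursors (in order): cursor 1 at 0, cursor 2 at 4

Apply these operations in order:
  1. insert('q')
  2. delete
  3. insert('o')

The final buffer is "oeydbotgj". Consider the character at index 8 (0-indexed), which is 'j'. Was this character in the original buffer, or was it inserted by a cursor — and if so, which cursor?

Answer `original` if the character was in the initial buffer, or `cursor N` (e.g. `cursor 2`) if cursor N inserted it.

After op 1 (insert('q')): buffer="qeydbqtgj" (len 9), cursors c1@1 c2@6, authorship 1....2...
After op 2 (delete): buffer="eydbtgj" (len 7), cursors c1@0 c2@4, authorship .......
After op 3 (insert('o')): buffer="oeydbotgj" (len 9), cursors c1@1 c2@6, authorship 1....2...
Authorship (.=original, N=cursor N): 1 . . . . 2 . . .
Index 8: author = original

Answer: original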